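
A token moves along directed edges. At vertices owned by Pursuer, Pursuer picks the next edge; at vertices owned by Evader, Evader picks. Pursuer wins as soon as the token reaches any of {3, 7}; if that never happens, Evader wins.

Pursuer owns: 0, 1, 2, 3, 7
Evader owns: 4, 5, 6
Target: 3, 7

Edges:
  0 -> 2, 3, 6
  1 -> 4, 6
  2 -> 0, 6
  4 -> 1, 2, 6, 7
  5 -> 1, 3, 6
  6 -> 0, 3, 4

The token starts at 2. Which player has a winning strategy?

A0 = {3, 7}
A1: add {0} — 0 (Pursuer) has 0→3.
A2: add {2} — 2 (Pursuer) has 2→0.
A3 = A2; e.g. 1 (Pursuer) has no edge into A2. Fixed point.
2 ∈ A2, so Pursuer can force the target.

Pursuer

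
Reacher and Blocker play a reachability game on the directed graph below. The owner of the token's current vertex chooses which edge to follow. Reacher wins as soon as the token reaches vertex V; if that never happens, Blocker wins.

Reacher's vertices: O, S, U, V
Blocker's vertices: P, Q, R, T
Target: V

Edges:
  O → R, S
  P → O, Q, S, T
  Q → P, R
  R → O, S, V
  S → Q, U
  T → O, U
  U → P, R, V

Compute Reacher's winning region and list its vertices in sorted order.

O, R, S, T, U, V

A0 = {V}
A1: add {U} — U (Reacher) has U→V.
A2: add {S} — S (Reacher) has S→U.
A3: add {O} — O (Reacher) has O→S.
A4: add {R, T} — R (Blocker): all of {O, S, V} already in; T (Blocker): all of {O, U} already in.
A5 = A4; e.g. P (Blocker) can still go to Q. Fixed point.
Reacher's winning region = {O, R, S, T, U, V}.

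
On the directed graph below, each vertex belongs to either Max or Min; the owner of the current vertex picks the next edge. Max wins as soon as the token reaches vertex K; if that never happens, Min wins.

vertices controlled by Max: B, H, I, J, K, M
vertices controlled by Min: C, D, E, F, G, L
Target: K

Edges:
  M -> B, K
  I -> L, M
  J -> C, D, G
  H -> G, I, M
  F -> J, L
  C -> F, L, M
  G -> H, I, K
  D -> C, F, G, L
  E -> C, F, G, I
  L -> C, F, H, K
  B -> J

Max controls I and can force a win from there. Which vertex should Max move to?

M

A0 = {K}
A1: add {M} — M (Max) has M→K.
A2: add {H, I} — H (Max) has H→M; I (Max) has I→M.
A3: add {G} — G (Min): all of {H, I, K} already in.
A4: add {J} — J (Max) has J→G.
A5: add {B} — B (Max) has B→J.
A6 = A5; e.g. C (Min) can still go to F. Fixed point.
From I, successor M is in the attractor (rank 1); the other successor L is not.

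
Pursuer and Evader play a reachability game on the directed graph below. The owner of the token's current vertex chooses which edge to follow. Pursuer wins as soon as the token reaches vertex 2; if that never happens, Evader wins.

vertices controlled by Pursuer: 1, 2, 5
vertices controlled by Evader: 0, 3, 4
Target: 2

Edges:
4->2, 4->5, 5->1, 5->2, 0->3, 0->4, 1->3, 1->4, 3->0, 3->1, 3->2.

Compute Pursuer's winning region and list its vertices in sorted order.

A0 = {2}
A1: add {5} — 5 (Pursuer) has 5→2.
A2: add {4} — 4 (Evader): all of {2, 5} already in.
A3: add {1} — 1 (Pursuer) has 1→4.
A4 = A3; e.g. 0 (Evader) can still go to 3. Fixed point.
Pursuer's winning region = {1, 2, 4, 5}.

1, 2, 4, 5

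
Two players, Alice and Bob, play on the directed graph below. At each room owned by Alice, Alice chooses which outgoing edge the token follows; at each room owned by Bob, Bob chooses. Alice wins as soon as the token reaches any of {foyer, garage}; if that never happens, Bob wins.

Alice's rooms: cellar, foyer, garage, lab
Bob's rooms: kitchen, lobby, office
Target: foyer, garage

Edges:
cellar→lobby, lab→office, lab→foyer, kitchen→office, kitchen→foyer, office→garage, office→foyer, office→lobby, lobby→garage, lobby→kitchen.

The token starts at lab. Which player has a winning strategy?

A0 = {foyer, garage}
A1: add {lab} — lab (Alice) has lab→foyer.
A2 = A1; e.g. cellar (Alice) has no edge into A1. Fixed point.
lab ∈ A1, so Alice can force the target.

Alice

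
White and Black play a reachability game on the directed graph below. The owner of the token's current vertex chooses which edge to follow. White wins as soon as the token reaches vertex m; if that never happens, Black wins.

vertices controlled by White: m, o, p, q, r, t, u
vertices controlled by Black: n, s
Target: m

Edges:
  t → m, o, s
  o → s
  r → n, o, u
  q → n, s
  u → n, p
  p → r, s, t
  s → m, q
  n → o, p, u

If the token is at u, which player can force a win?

White

A0 = {m}
A1: add {t} — t (White) has t→m.
A2: add {p} — p (White) has p→t.
A3: add {u} — u (White) has u→p.
u ∈ A3, so White can force the target.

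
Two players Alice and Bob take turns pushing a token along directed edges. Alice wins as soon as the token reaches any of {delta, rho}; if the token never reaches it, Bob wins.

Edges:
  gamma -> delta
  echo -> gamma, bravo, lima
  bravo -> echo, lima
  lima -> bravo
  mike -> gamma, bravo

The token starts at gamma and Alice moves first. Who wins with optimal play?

Track states (vertex, player-to-move).
A0 = {(delta,Alice), (delta,Bob), (rho,Alice), (rho,Bob)}
A1: add {(gamma,Alice), (gamma,Bob)}.
(gamma,Alice) ∈ A1 ⇒ Alice forces the target.

Alice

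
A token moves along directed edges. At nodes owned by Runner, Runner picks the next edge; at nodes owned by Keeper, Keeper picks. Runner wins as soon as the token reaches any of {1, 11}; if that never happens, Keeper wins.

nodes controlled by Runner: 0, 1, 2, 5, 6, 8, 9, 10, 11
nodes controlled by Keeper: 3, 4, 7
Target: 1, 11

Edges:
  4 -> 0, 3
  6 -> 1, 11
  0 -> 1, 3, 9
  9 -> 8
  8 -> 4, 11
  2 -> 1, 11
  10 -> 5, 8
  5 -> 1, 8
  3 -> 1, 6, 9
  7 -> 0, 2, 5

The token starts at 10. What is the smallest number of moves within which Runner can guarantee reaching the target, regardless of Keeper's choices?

2

A0 = {1, 11}
A1: add {0, 2, 5, 6, 8} — 0 (Runner) has 0→1; 2 (Runner) has 2→1; 5 (Runner) has 5→1; 6 (Runner) has 6→1; 8 (Runner) has 8→11.
A2: add {7, 9, 10} — 7 (Keeper): all of {0, 2, 5} already in; 9 (Runner) has 9→8; 10 (Runner) has 10→5.
10 enters the attractor at level 2, so Runner can force the target in 2 moves from there.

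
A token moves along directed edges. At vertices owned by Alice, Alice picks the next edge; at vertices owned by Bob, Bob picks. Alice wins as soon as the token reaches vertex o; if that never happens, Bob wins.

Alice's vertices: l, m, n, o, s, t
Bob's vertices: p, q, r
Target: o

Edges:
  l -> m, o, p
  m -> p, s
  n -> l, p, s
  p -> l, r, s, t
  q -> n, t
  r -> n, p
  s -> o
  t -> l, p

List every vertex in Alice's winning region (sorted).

l, m, n, o, q, s, t

A0 = {o}
A1: add {l, s} — l (Alice) has l→o; s (Alice) has s→o.
A2: add {m, n, t} — m (Alice) has m→s; n (Alice) has n→l; t (Alice) has t→l.
A3: add {q} — q (Bob): all of {n, t} already in.
A4 = A3; e.g. p (Bob) can still go to r. Fixed point.
Alice's winning region = {l, m, n, o, q, s, t}.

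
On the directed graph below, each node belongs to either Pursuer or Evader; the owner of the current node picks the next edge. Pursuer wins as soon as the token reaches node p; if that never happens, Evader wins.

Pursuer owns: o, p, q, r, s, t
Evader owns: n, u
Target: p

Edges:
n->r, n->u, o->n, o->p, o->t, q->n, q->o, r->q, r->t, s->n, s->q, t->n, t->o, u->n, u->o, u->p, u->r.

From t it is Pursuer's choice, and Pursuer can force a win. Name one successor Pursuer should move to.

A0 = {p}
A1: add {o} — o (Pursuer) has o→p.
A2: add {q, t} — q (Pursuer) has q→o; t (Pursuer) has t→o.
A3: add {r, s} — r (Pursuer) has r→q; s (Pursuer) has s→q.
A4 = A3; e.g. n (Evader) can still go to u. Fixed point.
From t, successor o is in the attractor (rank 1); the other successor n is not.

o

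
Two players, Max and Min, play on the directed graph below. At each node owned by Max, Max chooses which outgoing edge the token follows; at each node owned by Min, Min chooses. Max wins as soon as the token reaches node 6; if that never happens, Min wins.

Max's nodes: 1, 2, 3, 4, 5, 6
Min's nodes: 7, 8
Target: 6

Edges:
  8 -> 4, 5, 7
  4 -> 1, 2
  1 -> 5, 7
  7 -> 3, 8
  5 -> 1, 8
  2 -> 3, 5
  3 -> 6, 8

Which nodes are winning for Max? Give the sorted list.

A0 = {6}
A1: add {3} — 3 (Max) has 3→6.
A2: add {2} — 2 (Max) has 2→3.
A3: add {4} — 4 (Max) has 4→2.
A4 = A3; e.g. 1 (Max) has no edge into A3. Fixed point.
Max's winning region = {2, 3, 4, 6}.

2, 3, 4, 6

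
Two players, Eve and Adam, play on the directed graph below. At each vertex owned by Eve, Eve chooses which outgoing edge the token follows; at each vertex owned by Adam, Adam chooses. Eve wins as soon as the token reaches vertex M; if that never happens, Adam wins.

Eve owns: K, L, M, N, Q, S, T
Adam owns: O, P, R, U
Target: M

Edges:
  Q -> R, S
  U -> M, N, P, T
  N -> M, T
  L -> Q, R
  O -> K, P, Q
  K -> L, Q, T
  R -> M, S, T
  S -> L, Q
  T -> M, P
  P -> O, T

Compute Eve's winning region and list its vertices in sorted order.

A0 = {M}
A1: add {N, T} — N (Eve) has N→M; T (Eve) has T→M.
A2: add {K} — K (Eve) has K→T.
A3 = A2; e.g. L (Eve) has no edge into A2. Fixed point.
Eve's winning region = {K, M, N, T}.

K, M, N, T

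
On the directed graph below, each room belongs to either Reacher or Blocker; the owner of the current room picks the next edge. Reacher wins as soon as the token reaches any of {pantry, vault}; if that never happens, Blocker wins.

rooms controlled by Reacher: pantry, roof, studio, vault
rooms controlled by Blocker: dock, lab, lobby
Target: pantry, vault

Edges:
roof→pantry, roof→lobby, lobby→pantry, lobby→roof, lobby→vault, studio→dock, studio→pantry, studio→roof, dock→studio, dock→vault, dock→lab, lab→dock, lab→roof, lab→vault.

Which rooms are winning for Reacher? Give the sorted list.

A0 = {pantry, vault}
A1: add {roof, studio} — studio (Reacher) has studio→pantry; roof (Reacher) has roof→pantry.
A2: add {lobby} — lobby (Blocker): all of {pantry, roof, vault} already in.
A3 = A2; e.g. dock (Blocker) can still go to lab. Fixed point.
Reacher's winning region = {lobby, pantry, roof, studio, vault}.

lobby, pantry, roof, studio, vault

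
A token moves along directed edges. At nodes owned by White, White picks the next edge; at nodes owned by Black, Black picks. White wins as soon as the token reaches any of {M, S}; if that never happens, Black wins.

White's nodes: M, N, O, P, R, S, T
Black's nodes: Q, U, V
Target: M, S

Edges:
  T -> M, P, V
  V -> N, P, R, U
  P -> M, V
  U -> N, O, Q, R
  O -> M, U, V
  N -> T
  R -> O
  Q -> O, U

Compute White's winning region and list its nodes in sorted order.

A0 = {M, S}
A1: add {O, P, T} — O (White) has O→M; P (White) has P→M; T (White) has T→M.
A2: add {N, R} — N (White) has N→T; R (White) has R→O.
A3 = A2; e.g. Q (Black) can still go to U. Fixed point.
White's winning region = {M, N, O, P, R, S, T}.

M, N, O, P, R, S, T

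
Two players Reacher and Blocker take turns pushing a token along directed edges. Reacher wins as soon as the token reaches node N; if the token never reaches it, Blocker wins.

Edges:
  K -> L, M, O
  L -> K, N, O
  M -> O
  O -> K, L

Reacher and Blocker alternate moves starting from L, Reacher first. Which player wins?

Reacher

Track states (vertex, player-to-move).
A0 = {(N,Reacher), (N,Blocker)}
A1: add {(L,Reacher)}.
(L,Reacher) ∈ A1 ⇒ Reacher forces the target.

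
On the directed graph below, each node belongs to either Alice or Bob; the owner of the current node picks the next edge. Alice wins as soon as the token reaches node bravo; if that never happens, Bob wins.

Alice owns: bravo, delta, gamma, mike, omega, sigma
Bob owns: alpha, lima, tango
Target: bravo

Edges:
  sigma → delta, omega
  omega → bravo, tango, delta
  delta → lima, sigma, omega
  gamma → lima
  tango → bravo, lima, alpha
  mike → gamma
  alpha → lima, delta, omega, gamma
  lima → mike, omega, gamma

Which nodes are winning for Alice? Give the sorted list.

A0 = {bravo}
A1: add {omega} — omega (Alice) has omega→bravo.
A2: add {delta, sigma} — sigma (Alice) has sigma→omega; delta (Alice) has delta→omega.
A3 = A2; e.g. mike (Alice) has no edge into A2. Fixed point.
Alice's winning region = {bravo, delta, omega, sigma}.

bravo, delta, omega, sigma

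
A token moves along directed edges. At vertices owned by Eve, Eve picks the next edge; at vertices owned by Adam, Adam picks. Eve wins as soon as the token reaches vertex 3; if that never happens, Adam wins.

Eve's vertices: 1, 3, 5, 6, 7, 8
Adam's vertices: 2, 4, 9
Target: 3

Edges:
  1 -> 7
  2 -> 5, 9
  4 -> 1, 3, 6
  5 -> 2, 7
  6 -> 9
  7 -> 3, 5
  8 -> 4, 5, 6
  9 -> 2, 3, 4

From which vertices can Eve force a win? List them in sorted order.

A0 = {3}
A1: add {7} — 7 (Eve) has 7→3.
A2: add {1, 5} — 1 (Eve) has 1→7; 5 (Eve) has 5→7.
A3: add {8} — 8 (Eve) has 8→5.
A4 = A3; e.g. 2 (Adam) can still go to 9. Fixed point.
Eve's winning region = {1, 3, 5, 7, 8}.

1, 3, 5, 7, 8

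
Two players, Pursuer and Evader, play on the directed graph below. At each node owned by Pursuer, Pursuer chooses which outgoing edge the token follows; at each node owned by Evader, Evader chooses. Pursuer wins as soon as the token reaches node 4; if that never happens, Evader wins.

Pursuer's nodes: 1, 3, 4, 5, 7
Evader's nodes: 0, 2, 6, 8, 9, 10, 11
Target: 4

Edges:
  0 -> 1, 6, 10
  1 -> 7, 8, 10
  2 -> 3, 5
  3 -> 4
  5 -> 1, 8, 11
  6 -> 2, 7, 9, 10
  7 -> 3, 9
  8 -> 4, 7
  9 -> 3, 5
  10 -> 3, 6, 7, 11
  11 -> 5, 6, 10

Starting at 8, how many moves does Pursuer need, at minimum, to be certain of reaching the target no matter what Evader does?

A0 = {4}
A1: add {3} — 3 (Pursuer) has 3→4.
A2: add {7} — 7 (Pursuer) has 7→3.
A3: add {1, 8} — 1 (Pursuer) has 1→7; 8 (Evader): all of {4, 7} already in.
8 enters the attractor at level 3, so Pursuer can force the target in 3 moves from there.

3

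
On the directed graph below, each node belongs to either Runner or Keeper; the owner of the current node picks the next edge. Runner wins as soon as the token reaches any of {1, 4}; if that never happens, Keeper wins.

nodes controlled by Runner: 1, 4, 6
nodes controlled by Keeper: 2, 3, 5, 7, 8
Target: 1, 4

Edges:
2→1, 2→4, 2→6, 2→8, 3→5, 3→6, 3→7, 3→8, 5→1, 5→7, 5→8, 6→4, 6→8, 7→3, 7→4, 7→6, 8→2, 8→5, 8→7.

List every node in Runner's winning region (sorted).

A0 = {1, 4}
A1: add {6} — 6 (Runner) has 6→4.
A2 = A1; e.g. 2 (Keeper) can still go to 8. Fixed point.
Runner's winning region = {1, 4, 6}.

1, 4, 6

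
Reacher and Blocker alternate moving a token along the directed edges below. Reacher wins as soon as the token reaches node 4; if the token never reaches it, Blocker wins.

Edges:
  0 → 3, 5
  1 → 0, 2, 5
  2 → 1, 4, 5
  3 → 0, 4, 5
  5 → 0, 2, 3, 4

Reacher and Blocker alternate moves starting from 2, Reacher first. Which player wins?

Track states (vertex, player-to-move).
A0 = {(4,Reacher), (4,Blocker)}
A1: add {(2,Reacher), (3,Reacher), (5,Reacher)}.
(2,Reacher) ∈ A1 ⇒ Reacher forces the target.

Reacher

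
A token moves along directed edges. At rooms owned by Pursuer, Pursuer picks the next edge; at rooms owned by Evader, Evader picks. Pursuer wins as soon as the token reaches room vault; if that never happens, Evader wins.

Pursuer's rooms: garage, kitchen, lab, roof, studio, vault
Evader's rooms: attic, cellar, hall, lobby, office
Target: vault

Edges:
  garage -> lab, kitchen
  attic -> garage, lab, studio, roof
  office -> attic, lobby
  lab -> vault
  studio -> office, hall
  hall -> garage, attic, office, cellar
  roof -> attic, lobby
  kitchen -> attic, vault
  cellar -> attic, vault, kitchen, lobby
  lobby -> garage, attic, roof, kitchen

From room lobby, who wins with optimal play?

Evader

A0 = {vault}
A1: add {kitchen, lab} — lab (Pursuer) has lab→vault; kitchen (Pursuer) has kitchen→vault.
A2: add {garage} — garage (Pursuer) has garage→lab.
A3 = A2; e.g. attic (Evader) can still go to studio. Fixed point.
lobby never enters the attractor, so Evader can avoid the target forever.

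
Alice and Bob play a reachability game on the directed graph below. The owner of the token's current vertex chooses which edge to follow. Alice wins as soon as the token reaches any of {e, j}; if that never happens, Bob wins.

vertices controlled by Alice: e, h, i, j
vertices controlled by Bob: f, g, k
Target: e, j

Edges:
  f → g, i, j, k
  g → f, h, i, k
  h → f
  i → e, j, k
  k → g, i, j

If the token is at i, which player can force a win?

Alice

A0 = {e, j}
A1: add {i} — i (Alice) has i→e.
A2 = A1; e.g. f (Bob) can still go to g. Fixed point.
i ∈ A1, so Alice can force the target.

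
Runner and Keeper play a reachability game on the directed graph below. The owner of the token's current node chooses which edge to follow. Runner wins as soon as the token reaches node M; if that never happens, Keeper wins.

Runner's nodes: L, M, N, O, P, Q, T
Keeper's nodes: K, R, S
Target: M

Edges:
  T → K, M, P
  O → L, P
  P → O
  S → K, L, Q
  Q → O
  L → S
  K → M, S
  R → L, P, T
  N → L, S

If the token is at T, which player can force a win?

A0 = {M}
A1: add {T} — T (Runner) has T→M.
A2 = A1; e.g. K (Keeper) can still go to S. Fixed point.
T ∈ A1, so Runner can force the target.

Runner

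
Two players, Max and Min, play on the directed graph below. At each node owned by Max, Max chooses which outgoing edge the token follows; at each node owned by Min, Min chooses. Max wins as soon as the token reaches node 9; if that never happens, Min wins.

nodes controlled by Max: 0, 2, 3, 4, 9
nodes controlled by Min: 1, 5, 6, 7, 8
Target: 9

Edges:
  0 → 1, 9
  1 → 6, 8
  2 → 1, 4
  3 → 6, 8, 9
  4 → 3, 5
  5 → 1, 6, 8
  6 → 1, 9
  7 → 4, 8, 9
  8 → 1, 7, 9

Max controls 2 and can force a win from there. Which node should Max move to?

A0 = {9}
A1: add {0, 3} — 0 (Max) has 0→9; 3 (Max) has 3→9.
A2: add {4} — 4 (Max) has 4→3.
A3: add {2} — 2 (Max) has 2→4.
A4 = A3; e.g. 1 (Min) can still go to 6. Fixed point.
From 2, successor 4 is in the attractor (rank 2); the other successor 1 is not.

4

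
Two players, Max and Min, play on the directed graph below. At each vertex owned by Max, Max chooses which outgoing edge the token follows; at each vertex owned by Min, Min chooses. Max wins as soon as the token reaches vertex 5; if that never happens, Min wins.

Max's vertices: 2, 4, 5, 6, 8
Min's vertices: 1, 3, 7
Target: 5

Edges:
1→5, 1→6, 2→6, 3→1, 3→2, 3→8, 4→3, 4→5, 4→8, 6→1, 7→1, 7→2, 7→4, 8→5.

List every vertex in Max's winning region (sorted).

A0 = {5}
A1: add {4, 8} — 4 (Max) has 4→5; 8 (Max) has 8→5.
A2 = A1; e.g. 1 (Min) can still go to 6. Fixed point.
Max's winning region = {4, 5, 8}.

4, 5, 8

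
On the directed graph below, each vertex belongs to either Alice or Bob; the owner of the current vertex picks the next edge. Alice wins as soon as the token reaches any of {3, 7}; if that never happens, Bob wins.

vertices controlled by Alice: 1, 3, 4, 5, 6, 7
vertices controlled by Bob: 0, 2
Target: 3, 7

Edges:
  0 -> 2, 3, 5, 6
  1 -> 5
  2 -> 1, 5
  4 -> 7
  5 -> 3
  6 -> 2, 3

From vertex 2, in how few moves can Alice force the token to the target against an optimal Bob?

3

A0 = {3, 7}
A1: add {4, 5, 6} — 4 (Alice) has 4→7; 5 (Alice) has 5→3; 6 (Alice) has 6→3.
A2: add {1} — 1 (Alice) has 1→5.
A3: add {2} — 2 (Bob): all of {1, 5} already in.
2 enters the attractor at level 3, so Alice can force the target in 3 moves from there.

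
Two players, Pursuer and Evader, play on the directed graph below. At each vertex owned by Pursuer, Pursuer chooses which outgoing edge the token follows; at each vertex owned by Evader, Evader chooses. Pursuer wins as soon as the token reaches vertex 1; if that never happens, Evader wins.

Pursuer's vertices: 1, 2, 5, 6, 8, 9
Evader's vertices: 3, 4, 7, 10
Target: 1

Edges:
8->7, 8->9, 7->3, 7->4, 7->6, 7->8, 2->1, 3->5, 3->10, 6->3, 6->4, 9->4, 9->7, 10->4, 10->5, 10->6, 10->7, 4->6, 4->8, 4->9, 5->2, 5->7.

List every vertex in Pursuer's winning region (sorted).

1, 2, 5

A0 = {1}
A1: add {2} — 2 (Pursuer) has 2→1.
A2: add {5} — 5 (Pursuer) has 5→2.
A3 = A2; e.g. 3 (Evader) can still go to 10. Fixed point.
Pursuer's winning region = {1, 2, 5}.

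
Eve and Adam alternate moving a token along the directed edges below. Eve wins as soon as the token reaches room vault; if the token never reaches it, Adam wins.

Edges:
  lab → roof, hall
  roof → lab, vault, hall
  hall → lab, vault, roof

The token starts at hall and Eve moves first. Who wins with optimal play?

Track states (vertex, player-to-move).
A0 = {(vault,Eve), (vault,Adam)}
A1: add {(roof,Eve), (hall,Eve)}.
(hall,Eve) ∈ A1 ⇒ Eve forces the target.

Eve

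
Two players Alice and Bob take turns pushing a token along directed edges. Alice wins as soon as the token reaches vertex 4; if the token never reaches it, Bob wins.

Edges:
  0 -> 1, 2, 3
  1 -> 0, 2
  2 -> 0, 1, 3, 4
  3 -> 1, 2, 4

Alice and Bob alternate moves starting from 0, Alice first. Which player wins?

Track states (vertex, player-to-move).
A0 = {(4,Alice), (4,Bob)}
A1: add {(2,Alice), (3,Alice)}.
A2 = A1; e.g. (0,Alice) stays out. (0,Alice) never enters ⇒ Bob avoids the target.

Bob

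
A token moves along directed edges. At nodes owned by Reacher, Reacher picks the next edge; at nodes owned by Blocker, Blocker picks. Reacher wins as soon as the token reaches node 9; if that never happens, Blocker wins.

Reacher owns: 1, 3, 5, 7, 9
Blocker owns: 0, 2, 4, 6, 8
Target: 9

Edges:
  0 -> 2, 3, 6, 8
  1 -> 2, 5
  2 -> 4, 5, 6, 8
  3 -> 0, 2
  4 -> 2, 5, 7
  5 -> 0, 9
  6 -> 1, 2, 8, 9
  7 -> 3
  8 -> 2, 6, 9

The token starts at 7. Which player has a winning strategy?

Blocker

A0 = {9}
A1: add {5} — 5 (Reacher) has 5→9.
A2: add {1} — 1 (Reacher) has 1→5.
A3 = A2; e.g. 0 (Blocker) can still go to 2. Fixed point.
7 never enters the attractor, so Blocker can avoid the target forever.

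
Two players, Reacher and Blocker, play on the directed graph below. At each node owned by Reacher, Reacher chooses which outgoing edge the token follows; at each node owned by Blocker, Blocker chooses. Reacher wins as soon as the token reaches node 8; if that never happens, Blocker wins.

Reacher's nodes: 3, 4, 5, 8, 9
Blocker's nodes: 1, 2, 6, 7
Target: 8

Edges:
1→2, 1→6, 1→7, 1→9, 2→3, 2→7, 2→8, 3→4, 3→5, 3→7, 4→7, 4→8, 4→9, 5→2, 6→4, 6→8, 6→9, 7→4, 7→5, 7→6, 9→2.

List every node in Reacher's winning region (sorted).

A0 = {8}
A1: add {4} — 4 (Reacher) has 4→8.
A2: add {3} — 3 (Reacher) has 3→4.
A3 = A2; e.g. 1 (Blocker) can still go to 2. Fixed point.
Reacher's winning region = {3, 4, 8}.

3, 4, 8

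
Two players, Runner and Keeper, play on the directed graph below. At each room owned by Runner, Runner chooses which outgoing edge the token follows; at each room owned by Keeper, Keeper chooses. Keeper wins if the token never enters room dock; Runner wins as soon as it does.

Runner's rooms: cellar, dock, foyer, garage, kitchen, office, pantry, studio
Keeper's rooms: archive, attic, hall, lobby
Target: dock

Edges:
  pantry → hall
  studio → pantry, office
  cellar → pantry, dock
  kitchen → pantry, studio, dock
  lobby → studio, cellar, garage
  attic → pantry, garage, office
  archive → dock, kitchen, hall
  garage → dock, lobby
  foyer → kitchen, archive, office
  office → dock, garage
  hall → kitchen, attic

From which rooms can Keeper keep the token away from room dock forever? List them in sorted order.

archive, attic, hall, pantry

A0 = {dock}
A1: add {cellar, garage, kitchen, office} — cellar (Runner) has cellar→dock; kitchen (Runner) has kitchen→dock; garage (Runner) has garage→dock; office (Runner) has office→dock.
A2: add {foyer, studio} — studio (Runner) has studio→office; foyer (Runner) has foyer→kitchen.
A3: add {lobby} — lobby (Keeper): all of {studio, cellar, garage} already in.
A4 = A3; e.g. pantry (Runner) has no edge into A3. Fixed point.
Runner's attractor = {cellar, dock, foyer, garage, kitchen, lobby, office, studio}; Keeper avoids the target exactly from the complement.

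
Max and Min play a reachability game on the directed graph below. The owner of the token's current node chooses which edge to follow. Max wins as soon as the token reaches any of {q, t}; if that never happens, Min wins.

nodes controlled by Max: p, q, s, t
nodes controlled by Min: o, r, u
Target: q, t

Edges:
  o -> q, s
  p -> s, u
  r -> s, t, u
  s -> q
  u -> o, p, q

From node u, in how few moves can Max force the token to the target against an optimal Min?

A0 = {q, t}
A1: add {s} — s (Max) has s→q.
A2: add {o, p} — o (Min): all of {q, s} already in; p (Max) has p→s.
A3: add {u} — u (Min): all of {o, p, q} already in.
u enters the attractor at level 3, so Max can force the target in 3 moves from there.

3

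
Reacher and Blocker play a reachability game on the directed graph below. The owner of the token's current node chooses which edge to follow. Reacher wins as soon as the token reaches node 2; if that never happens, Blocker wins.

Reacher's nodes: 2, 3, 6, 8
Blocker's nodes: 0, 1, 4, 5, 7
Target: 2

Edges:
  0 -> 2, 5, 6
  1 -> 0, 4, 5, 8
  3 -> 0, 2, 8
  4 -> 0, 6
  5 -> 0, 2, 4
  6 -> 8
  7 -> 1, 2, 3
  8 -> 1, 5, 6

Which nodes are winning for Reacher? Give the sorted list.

A0 = {2}
A1: add {3} — 3 (Reacher) has 3→2.
A2 = A1; e.g. 0 (Blocker) can still go to 5. Fixed point.
Reacher's winning region = {2, 3}.

2, 3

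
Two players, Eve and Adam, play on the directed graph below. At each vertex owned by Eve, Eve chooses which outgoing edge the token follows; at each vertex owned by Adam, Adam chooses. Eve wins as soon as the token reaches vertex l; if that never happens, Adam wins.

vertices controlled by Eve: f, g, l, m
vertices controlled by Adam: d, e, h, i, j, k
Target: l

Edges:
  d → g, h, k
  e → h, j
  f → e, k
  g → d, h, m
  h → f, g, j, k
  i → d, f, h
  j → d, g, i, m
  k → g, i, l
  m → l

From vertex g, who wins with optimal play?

A0 = {l}
A1: add {m} — m (Eve) has m→l.
A2: add {g} — g (Eve) has g→m.
A3 = A2; e.g. d (Adam) can still go to h. Fixed point.
g ∈ A2, so Eve can force the target.

Eve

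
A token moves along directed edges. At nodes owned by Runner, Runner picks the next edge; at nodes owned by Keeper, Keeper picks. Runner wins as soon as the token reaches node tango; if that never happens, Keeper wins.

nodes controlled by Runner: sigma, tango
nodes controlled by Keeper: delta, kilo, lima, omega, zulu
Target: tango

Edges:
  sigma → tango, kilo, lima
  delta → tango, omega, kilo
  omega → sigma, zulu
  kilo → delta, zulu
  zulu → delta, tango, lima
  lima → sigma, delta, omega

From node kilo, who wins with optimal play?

A0 = {tango}
A1: add {sigma} — sigma (Runner) has sigma→tango.
A2 = A1; e.g. delta (Keeper) can still go to omega. Fixed point.
kilo never enters the attractor, so Keeper can avoid the target forever.

Keeper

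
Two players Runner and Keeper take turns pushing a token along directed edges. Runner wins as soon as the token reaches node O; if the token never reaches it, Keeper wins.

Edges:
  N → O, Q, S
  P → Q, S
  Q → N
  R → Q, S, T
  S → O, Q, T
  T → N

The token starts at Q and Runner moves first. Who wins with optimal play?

Keeper

Track states (vertex, player-to-move).
A0 = {(O,Runner), (O,Keeper)}
A1: add {(N,Runner), (S,Runner)}.
A2: add {(Q,Keeper), (T,Keeper)}.
A3: add {(P,Runner), (R,Runner)}.
A4 = A3; e.g. (N,Keeper) stays out. (Q,Runner) never enters ⇒ Keeper avoids the target.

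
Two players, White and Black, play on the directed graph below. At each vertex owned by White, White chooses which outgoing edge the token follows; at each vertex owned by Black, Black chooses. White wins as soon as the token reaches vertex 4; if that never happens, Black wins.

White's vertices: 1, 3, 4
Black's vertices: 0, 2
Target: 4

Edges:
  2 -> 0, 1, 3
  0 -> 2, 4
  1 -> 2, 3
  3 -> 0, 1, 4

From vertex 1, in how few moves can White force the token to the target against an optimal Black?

2

A0 = {4}
A1: add {3} — 3 (White) has 3→4.
A2: add {1} — 1 (White) has 1→3.
A3 = A2; e.g. 0 (Black) can still go to 2. Fixed point.
1 enters the attractor at level 2, so White can force the target in 2 moves from there.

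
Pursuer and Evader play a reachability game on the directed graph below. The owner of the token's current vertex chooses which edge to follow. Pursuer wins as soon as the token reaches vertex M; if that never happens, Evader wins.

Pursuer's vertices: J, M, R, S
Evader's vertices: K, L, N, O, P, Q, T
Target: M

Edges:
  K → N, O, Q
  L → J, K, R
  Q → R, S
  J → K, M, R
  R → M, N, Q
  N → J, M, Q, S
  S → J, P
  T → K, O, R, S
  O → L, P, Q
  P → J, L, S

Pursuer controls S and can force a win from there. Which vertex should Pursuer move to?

A0 = {M}
A1: add {J, R} — J (Pursuer) has J→M; R (Pursuer) has R→M.
A2: add {S} — S (Pursuer) has S→J.
A3: add {Q} — Q (Evader): all of {R, S} already in.
A4: add {N} — N (Evader): all of {J, M, Q, S} already in.
A5 = A4; e.g. K (Evader) can still go to O. Fixed point.
From S, successor J is in the attractor (rank 1); the other successor P is not.

J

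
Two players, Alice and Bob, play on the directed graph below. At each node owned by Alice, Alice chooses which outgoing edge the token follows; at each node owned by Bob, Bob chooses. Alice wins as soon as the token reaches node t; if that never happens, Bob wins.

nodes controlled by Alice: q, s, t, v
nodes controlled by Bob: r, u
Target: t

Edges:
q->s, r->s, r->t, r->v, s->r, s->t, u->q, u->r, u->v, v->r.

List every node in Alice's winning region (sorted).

A0 = {t}
A1: add {s} — s (Alice) has s→t.
A2: add {q} — q (Alice) has q→s.
A3 = A2; e.g. r (Bob) can still go to v. Fixed point.
Alice's winning region = {q, s, t}.

q, s, t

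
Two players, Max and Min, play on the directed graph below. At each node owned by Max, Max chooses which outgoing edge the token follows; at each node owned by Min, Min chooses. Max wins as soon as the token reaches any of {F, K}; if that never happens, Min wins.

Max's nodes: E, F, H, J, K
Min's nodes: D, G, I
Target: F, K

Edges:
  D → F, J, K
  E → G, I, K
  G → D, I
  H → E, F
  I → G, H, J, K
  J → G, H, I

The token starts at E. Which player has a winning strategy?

A0 = {F, K}
A1: add {E, H} — E (Max) has E→K; H (Max) has H→F.
E ∈ A1, so Max can force the target.

Max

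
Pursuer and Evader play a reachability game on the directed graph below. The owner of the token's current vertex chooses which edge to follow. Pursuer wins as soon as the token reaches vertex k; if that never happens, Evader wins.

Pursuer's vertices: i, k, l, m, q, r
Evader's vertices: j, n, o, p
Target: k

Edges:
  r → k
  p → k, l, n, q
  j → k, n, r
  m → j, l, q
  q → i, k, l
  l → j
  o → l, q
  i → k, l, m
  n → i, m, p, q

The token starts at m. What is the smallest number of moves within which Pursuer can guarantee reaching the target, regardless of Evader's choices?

A0 = {k}
A1: add {i, q, r} — i (Pursuer) has i→k; q (Pursuer) has q→k; r (Pursuer) has r→k.
A2: add {m} — m (Pursuer) has m→q.
A3 = A2; e.g. j (Evader) can still go to n. Fixed point.
m enters the attractor at level 2, so Pursuer can force the target in 2 moves from there.

2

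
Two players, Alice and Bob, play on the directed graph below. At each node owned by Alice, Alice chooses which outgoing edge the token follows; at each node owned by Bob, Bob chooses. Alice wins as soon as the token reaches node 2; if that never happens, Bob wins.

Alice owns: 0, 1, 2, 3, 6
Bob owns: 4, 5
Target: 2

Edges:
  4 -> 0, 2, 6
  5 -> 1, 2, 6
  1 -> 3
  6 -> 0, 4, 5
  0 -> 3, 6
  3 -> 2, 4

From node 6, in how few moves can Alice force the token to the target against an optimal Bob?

A0 = {2}
A1: add {3} — 3 (Alice) has 3→2.
A2: add {0, 1} — 0 (Alice) has 0→3; 1 (Alice) has 1→3.
A3: add {6} — 6 (Alice) has 6→0.
6 enters the attractor at level 3, so Alice can force the target in 3 moves from there.

3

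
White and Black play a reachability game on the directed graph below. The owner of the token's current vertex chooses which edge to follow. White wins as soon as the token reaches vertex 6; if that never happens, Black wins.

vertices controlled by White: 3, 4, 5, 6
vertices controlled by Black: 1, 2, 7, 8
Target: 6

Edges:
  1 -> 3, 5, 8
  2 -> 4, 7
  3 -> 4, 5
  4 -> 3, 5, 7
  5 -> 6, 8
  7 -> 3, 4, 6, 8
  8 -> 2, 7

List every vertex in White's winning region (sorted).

A0 = {6}
A1: add {5} — 5 (White) has 5→6.
A2: add {3, 4} — 3 (White) has 3→5; 4 (White) has 4→5.
A3 = A2; e.g. 1 (Black) can still go to 8. Fixed point.
White's winning region = {3, 4, 5, 6}.

3, 4, 5, 6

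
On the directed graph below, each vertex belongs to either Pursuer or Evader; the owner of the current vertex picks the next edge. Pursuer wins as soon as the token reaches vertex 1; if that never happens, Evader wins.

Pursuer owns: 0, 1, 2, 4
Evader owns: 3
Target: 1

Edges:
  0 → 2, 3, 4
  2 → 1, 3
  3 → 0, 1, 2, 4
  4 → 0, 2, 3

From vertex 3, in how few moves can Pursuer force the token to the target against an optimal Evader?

A0 = {1}
A1: add {2} — 2 (Pursuer) has 2→1.
A2: add {0, 4} — 0 (Pursuer) has 0→2; 4 (Pursuer) has 4→2.
A3: add {3} — 3 (Evader): all of {0, 1, 2, 4} already in.
A3 = all vertices. Fixed point.
3 enters the attractor at level 3, so Pursuer can force the target in 3 moves from there.

3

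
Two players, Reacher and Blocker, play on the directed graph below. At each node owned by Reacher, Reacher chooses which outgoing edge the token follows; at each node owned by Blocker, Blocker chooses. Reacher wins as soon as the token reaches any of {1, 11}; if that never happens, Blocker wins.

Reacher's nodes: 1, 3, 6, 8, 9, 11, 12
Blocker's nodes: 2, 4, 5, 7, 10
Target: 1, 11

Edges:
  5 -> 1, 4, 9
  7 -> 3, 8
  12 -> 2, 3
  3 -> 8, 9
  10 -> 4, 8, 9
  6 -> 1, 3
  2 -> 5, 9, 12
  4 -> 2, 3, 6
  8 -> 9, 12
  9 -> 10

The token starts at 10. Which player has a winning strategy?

A0 = {1, 11}
A1: add {6} — 6 (Reacher) has 6→1.
A2 = A1; e.g. 2 (Blocker) can still go to 5. Fixed point.
10 never enters the attractor, so Blocker can avoid the target forever.

Blocker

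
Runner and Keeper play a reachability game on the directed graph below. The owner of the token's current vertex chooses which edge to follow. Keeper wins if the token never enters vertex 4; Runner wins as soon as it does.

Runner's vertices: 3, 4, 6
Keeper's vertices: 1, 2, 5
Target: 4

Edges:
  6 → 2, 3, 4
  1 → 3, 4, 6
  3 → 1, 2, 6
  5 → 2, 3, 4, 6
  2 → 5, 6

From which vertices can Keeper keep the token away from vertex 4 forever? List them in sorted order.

A0 = {4}
A1: add {6} — 6 (Runner) has 6→4.
A2: add {3} — 3 (Runner) has 3→6.
A3: add {1} — 1 (Keeper): all of {3, 4, 6} already in.
A4 = A3; e.g. 2 (Keeper) can still go to 5. Fixed point.
Runner's attractor = {1, 3, 4, 6}; Keeper avoids the target exactly from the complement.

2, 5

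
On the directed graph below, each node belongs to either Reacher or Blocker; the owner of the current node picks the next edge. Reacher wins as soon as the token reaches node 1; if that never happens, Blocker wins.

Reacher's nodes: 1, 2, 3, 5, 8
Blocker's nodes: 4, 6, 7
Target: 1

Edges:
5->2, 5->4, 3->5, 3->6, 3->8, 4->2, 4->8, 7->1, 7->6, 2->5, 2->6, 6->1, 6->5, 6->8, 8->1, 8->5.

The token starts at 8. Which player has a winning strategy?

A0 = {1}
A1: add {8} — 8 (Reacher) has 8→1.
8 ∈ A1, so Reacher can force the target.

Reacher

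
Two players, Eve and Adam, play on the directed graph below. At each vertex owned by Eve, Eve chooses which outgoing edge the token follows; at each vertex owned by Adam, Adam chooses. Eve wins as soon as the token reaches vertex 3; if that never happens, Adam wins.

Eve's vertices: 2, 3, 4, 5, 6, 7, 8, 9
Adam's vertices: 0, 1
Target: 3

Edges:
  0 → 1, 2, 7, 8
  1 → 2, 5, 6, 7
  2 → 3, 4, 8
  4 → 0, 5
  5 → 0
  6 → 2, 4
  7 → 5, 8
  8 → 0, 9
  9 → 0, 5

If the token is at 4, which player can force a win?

A0 = {3}
A1: add {2} — 2 (Eve) has 2→3.
A2: add {6} — 6 (Eve) has 6→2.
A3 = A2; e.g. 0 (Adam) can still go to 1. Fixed point.
4 never enters the attractor, so Adam can avoid the target forever.

Adam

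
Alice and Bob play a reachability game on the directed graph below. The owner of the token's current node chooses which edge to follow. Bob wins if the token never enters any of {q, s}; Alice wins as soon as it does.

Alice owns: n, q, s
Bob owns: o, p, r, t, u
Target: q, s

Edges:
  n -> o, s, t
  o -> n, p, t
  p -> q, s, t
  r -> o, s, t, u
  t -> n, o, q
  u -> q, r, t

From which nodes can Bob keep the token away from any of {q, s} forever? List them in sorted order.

o, p, r, t, u

A0 = {q, s}
A1: add {n} — n (Alice) has n→s.
A2 = A1; e.g. o (Bob) can still go to p. Fixed point.
Alice's attractor = {n, q, s}; Bob avoids the target exactly from the complement.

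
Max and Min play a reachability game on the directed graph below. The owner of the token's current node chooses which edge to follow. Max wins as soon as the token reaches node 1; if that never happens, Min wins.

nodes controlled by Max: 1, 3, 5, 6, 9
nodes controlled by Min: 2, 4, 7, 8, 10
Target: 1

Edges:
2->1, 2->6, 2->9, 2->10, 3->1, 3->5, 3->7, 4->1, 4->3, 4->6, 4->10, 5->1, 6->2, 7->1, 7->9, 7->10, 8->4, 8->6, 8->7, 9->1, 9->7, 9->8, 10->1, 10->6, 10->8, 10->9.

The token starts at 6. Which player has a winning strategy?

Min

A0 = {1}
A1: add {3, 5, 9} — 3 (Max) has 3→1; 5 (Max) has 5→1; 9 (Max) has 9→1.
A2 = A1; e.g. 2 (Min) can still go to 6. Fixed point.
6 never enters the attractor, so Min can avoid the target forever.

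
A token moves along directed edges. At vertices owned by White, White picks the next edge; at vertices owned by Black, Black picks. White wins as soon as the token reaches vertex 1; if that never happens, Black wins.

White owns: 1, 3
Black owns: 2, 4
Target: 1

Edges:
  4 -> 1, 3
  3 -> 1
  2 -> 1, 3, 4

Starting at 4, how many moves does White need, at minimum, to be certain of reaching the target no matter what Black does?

A0 = {1}
A1: add {3} — 3 (White) has 3→1.
A2: add {4} — 4 (Black): all of {1, 3} already in.
4 enters the attractor at level 2, so White can force the target in 2 moves from there.

2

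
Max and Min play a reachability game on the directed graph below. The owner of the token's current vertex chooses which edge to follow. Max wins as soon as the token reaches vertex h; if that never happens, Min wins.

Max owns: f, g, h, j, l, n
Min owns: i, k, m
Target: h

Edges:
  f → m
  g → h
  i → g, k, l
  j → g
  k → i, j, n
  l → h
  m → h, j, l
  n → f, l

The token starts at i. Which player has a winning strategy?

Min

A0 = {h}
A1: add {g, l} — g (Max) has g→h; l (Max) has l→h.
A2: add {j, n} — j (Max) has j→g; n (Max) has n→l.
A3: add {m} — m (Min): all of {h, j, l} already in.
A4: add {f} — f (Max) has f→m.
A5 = A4; e.g. i (Min) can still go to k. Fixed point.
i never enters the attractor, so Min can avoid the target forever.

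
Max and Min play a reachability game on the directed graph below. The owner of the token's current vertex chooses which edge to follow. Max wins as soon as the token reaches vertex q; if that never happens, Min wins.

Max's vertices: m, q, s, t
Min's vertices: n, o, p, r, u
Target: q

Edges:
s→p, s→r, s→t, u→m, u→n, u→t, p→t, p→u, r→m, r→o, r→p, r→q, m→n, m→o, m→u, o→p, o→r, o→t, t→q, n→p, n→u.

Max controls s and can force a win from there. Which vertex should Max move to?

A0 = {q}
A1: add {t} — t (Max) has t→q.
A2: add {s} — s (Max) has s→t.
A3 = A2; e.g. m (Max) has no edge into A2. Fixed point.
From s, successor t is in the attractor (rank 1); the other successors p, r are not.

t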